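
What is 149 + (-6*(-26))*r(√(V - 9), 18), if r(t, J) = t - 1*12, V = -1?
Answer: -1723 + 156*I*√10 ≈ -1723.0 + 493.32*I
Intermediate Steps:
r(t, J) = -12 + t (r(t, J) = t - 12 = -12 + t)
149 + (-6*(-26))*r(√(V - 9), 18) = 149 + (-6*(-26))*(-12 + √(-1 - 9)) = 149 + 156*(-12 + √(-10)) = 149 + 156*(-12 + I*√10) = 149 + (-1872 + 156*I*√10) = -1723 + 156*I*√10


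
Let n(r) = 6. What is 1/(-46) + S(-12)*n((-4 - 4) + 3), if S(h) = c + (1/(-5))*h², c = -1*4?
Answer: -45269/230 ≈ -196.82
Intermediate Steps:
c = -4
S(h) = -4 - h²/5 (S(h) = -4 + (1/(-5))*h² = -4 + (1*(-⅕))*h² = -4 - h²/5)
1/(-46) + S(-12)*n((-4 - 4) + 3) = 1/(-46) + (-4 - ⅕*(-12)²)*6 = -1/46 + (-4 - ⅕*144)*6 = -1/46 + (-4 - 144/5)*6 = -1/46 - 164/5*6 = -1/46 - 984/5 = -45269/230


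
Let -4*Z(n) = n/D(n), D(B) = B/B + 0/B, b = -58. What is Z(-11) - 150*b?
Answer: 34811/4 ≈ 8702.8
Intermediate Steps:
D(B) = 1 (D(B) = 1 + 0 = 1)
Z(n) = -n/4 (Z(n) = -n/(4*1) = -n/4)
Z(-11) - 150*b = -¼*(-11) - 150*(-58) = 11/4 + 8700 = 34811/4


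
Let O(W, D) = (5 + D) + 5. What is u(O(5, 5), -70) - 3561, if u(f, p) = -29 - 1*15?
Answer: -3605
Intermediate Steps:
O(W, D) = 10 + D
u(f, p) = -44 (u(f, p) = -29 - 15 = -44)
u(O(5, 5), -70) - 3561 = -44 - 3561 = -3605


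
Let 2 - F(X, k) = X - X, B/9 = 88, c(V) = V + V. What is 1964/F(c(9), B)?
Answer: 982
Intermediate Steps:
c(V) = 2*V
B = 792 (B = 9*88 = 792)
F(X, k) = 2 (F(X, k) = 2 - (X - X) = 2 - 1*0 = 2 + 0 = 2)
1964/F(c(9), B) = 1964/2 = 1964*(½) = 982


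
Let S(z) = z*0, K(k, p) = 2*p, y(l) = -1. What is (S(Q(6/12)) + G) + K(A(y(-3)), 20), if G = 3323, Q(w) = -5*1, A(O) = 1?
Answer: 3363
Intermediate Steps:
Q(w) = -5
S(z) = 0
(S(Q(6/12)) + G) + K(A(y(-3)), 20) = (0 + 3323) + 2*20 = 3323 + 40 = 3363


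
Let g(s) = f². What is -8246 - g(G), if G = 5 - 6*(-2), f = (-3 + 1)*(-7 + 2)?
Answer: -8346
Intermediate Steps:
f = 10 (f = -2*(-5) = 10)
G = 17 (G = 5 + 12 = 17)
g(s) = 100 (g(s) = 10² = 100)
-8246 - g(G) = -8246 - 1*100 = -8246 - 100 = -8346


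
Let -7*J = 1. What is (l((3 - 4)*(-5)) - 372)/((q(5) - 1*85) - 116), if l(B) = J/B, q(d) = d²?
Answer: 13021/6160 ≈ 2.1138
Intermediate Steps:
J = -⅐ (J = -⅐*1 = -⅐ ≈ -0.14286)
l(B) = -1/(7*B)
(l((3 - 4)*(-5)) - 372)/((q(5) - 1*85) - 116) = (-(-1/(5*(3 - 4)))/7 - 372)/((5² - 1*85) - 116) = (-1/(7*((-1*(-5)))) - 372)/((25 - 85) - 116) = (-⅐/5 - 372)/(-60 - 116) = (-⅐*⅕ - 372)/(-176) = (-1/35 - 372)*(-1/176) = -13021/35*(-1/176) = 13021/6160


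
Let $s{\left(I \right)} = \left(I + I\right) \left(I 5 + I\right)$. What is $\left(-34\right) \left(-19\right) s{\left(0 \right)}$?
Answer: $0$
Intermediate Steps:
$s{\left(I \right)} = 12 I^{2}$ ($s{\left(I \right)} = 2 I \left(5 I + I\right) = 2 I 6 I = 12 I^{2}$)
$\left(-34\right) \left(-19\right) s{\left(0 \right)} = \left(-34\right) \left(-19\right) 12 \cdot 0^{2} = 646 \cdot 12 \cdot 0 = 646 \cdot 0 = 0$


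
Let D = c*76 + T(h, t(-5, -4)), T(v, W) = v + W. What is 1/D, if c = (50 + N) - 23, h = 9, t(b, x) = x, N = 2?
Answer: 1/2209 ≈ 0.00045269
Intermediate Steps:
c = 29 (c = (50 + 2) - 23 = 52 - 23 = 29)
T(v, W) = W + v
D = 2209 (D = 29*76 + (-4 + 9) = 2204 + 5 = 2209)
1/D = 1/2209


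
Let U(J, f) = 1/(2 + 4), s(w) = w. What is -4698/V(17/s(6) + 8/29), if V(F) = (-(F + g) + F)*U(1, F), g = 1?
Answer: 28188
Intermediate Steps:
U(J, f) = ⅙ (U(J, f) = 1/6 = ⅙)
V(F) = -⅙ (V(F) = (-(F + 1) + F)*(⅙) = (-(1 + F) + F)*(⅙) = ((-1 - F) + F)*(⅙) = -1*⅙ = -⅙)
-4698/V(17/s(6) + 8/29) = -4698/(-⅙) = -4698*(-6) = 28188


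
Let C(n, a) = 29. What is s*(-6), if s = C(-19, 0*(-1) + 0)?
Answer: -174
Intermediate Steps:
s = 29
s*(-6) = 29*(-6) = -174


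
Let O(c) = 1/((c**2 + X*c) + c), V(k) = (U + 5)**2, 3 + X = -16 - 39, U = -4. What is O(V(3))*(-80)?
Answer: 10/7 ≈ 1.4286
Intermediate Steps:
X = -58 (X = -3 + (-16 - 39) = -3 - 55 = -58)
V(k) = 1 (V(k) = (-4 + 5)**2 = 1**2 = 1)
O(c) = 1/(c**2 - 57*c) (O(c) = 1/((c**2 - 58*c) + c) = 1/(c**2 - 57*c))
O(V(3))*(-80) = (1/(1*(-57 + 1)))*(-80) = (1/(-56))*(-80) = (1*(-1/56))*(-80) = -1/56*(-80) = 10/7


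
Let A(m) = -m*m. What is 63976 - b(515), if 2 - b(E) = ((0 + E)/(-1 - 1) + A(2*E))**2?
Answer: 4504221215121/4 ≈ 1.1261e+12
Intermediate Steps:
A(m) = -m**2
b(E) = 2 - (-4*E**2 - E/2)**2 (b(E) = 2 - ((0 + E)/(-1 - 1) - (2*E)**2)**2 = 2 - (E/(-2) - 4*E**2)**2 = 2 - (E*(-1/2) - 4*E**2)**2 = 2 - (-E/2 - 4*E**2)**2 = 2 - (-4*E**2 - E/2)**2)
63976 - b(515) = 63976 - (2 - 1/4*515**2*(1 + 8*515)**2) = 63976 - (2 - 1/4*265225*(1 + 4120)**2) = 63976 - (2 - 1/4*265225*4121**2) = 63976 - (2 - 1/4*265225*16982641) = 63976 - (2 - 4504220959225/4) = 63976 - 1*(-4504220959217/4) = 63976 + 4504220959217/4 = 4504221215121/4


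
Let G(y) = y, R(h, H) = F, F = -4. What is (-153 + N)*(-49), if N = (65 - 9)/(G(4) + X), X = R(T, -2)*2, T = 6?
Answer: 8183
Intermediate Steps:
R(h, H) = -4
X = -8 (X = -4*2 = -8)
N = -14 (N = (65 - 9)/(4 - 8) = 56/(-4) = 56*(-1/4) = -14)
(-153 + N)*(-49) = (-153 - 14)*(-49) = -167*(-49) = 8183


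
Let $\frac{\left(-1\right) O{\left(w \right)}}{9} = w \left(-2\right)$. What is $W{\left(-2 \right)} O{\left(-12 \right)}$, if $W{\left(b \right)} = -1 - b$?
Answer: $-216$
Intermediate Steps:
$O{\left(w \right)} = 18 w$ ($O{\left(w \right)} = - 9 w \left(-2\right) = - 9 \left(- 2 w\right) = 18 w$)
$W{\left(-2 \right)} O{\left(-12 \right)} = \left(-1 - -2\right) 18 \left(-12\right) = \left(-1 + 2\right) \left(-216\right) = 1 \left(-216\right) = -216$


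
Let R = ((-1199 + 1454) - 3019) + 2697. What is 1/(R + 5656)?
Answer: 1/5589 ≈ 0.00017892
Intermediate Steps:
R = -67 (R = (255 - 3019) + 2697 = -2764 + 2697 = -67)
1/(R + 5656) = 1/(-67 + 5656) = 1/5589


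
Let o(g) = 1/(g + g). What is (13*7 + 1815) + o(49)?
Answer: 186789/98 ≈ 1906.0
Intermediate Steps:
o(g) = 1/(2*g)
(13*7 + 1815) + o(49) = (13*7 + 1815) + (½)/49 = (91 + 1815) + (½)*(1/49) = 1906 + 1/98 = 186789/98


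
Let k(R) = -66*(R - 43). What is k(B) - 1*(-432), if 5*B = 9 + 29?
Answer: 13842/5 ≈ 2768.4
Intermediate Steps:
B = 38/5 (B = (9 + 29)/5 = (1/5)*38 = 38/5 ≈ 7.6000)
k(R) = 2838 - 66*R (k(R) = -66*(-43 + R) = 2838 - 66*R)
k(B) - 1*(-432) = (2838 - 66*38/5) - 1*(-432) = (2838 - 2508/5) + 432 = 11682/5 + 432 = 13842/5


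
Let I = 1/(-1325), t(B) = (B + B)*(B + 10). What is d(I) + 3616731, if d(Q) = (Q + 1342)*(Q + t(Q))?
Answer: 8413201481044748/2326203125 ≈ 3.6167e+6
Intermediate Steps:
t(B) = 2*B*(10 + B) (t(B) = (2*B)*(10 + B) = 2*B*(10 + B))
I = -1/1325 ≈ -0.00075472
d(Q) = (1342 + Q)*(Q + 2*Q*(10 + Q)) (d(Q) = (Q + 1342)*(Q + 2*Q*(10 + Q)) = (1342 + Q)*(Q + 2*Q*(10 + Q)))
d(I) + 3616731 = -(28182 + 2*(-1/1325)² + 2705*(-1/1325))/1325 + 3616731 = -(28182 + 2*(1/1755625) - 541/265)/1325 + 3616731 = -(28182 + 2/1755625 - 541/265)/1325 + 3616731 = -1/1325*49473439627/1755625 + 3616731 = -49473439627/2326203125 + 3616731 = 8413201481044748/2326203125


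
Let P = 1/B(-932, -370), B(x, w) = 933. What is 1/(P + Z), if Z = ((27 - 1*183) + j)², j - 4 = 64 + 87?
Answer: 933/934 ≈ 0.99893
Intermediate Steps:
j = 155 (j = 4 + (64 + 87) = 4 + 151 = 155)
P = 1/933 ≈ 0.0010718
Z = 1 (Z = ((27 - 1*183) + 155)² = ((27 - 183) + 155)² = (-156 + 155)² = (-1)² = 1)
1/(P + Z) = 1/(1/933 + 1) = 1/(934/933) = 933/934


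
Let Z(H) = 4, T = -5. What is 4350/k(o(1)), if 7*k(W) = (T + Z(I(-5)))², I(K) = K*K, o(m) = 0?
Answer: 30450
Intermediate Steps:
I(K) = K²
k(W) = ⅐ (k(W) = (-5 + 4)²/7 = (⅐)*(-1)² = (⅐)*1 = ⅐)
4350/k(o(1)) = 4350/(⅐) = 4350*7 = 30450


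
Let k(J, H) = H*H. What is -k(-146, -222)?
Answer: -49284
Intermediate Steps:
k(J, H) = H²
-k(-146, -222) = -1*(-222)² = -1*49284 = -49284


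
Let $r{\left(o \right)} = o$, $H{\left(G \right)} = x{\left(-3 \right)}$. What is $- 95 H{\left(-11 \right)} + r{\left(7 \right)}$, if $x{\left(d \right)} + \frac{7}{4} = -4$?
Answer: $\frac{2213}{4} \approx 553.25$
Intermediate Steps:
$x{\left(d \right)} = - \frac{23}{4}$ ($x{\left(d \right)} = - \frac{7}{4} - 4 = - \frac{23}{4}$)
$H{\left(G \right)} = - \frac{23}{4}$
$- 95 H{\left(-11 \right)} + r{\left(7 \right)} = \left(-95\right) \left(- \frac{23}{4}\right) + 7 = \frac{2185}{4} + 7 = \frac{2213}{4}$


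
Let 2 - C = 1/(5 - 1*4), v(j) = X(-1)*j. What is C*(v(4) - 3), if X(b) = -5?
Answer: -23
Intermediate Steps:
v(j) = -5*j
C = 1 (C = 2 - 1/(5 - 1*4) = 2 - 1/(5 - 4) = 2 - 1/1 = 2 - 1*1 = 2 - 1 = 1)
C*(v(4) - 3) = 1*(-5*4 - 3) = 1*(-20 - 3) = 1*(-23) = -23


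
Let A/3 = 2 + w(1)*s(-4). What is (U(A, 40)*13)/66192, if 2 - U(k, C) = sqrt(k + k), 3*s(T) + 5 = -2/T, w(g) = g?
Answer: 13/33096 - 13*sqrt(3)/66192 ≈ 5.2625e-5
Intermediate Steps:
s(T) = -5/3 - 2/(3*T) (s(T) = -5/3 + (-2/T)/3 = -5/3 - 2/(3*T))
A = 3/2 (A = 3*(2 + 1*((1/3)*(-2 - 5*(-4))/(-4))) = 3*(2 + 1*((1/3)*(-1/4)*(-2 + 20))) = 3*(2 + 1*((1/3)*(-1/4)*18)) = 3*(2 + 1*(-3/2)) = 3*(2 - 3/2) = 3*(1/2) = 3/2 ≈ 1.5000)
U(k, C) = 2 - sqrt(2)*sqrt(k) (U(k, C) = 2 - sqrt(k + k) = 2 - sqrt(2*k) = 2 - sqrt(2)*sqrt(k))
(U(A, 40)*13)/66192 = ((2 - sqrt(2)*sqrt(3/2))*13)/66192 = ((2 - sqrt(2)*sqrt(6)/2)*13)*(1/66192) = ((2 - sqrt(3))*13)*(1/66192) = (26 - 13*sqrt(3))*(1/66192) = 13/33096 - 13*sqrt(3)/66192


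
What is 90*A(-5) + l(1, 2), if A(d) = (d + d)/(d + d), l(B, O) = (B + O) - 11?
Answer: 82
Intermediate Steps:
l(B, O) = -11 + B + O
A(d) = 1 (A(d) = (2*d)/((2*d)) = (2*d)*(1/(2*d)) = 1)
90*A(-5) + l(1, 2) = 90*1 + (-11 + 1 + 2) = 90 - 8 = 82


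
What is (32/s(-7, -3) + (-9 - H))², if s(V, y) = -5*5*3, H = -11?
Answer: 13924/5625 ≈ 2.4754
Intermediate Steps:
s(V, y) = -75 (s(V, y) = -25*3 = -75)
(32/s(-7, -3) + (-9 - H))² = (32/(-75) + (-9 - 1*(-11)))² = (32*(-1/75) + (-9 + 11))² = (-32/75 + 2)² = (118/75)² = 13924/5625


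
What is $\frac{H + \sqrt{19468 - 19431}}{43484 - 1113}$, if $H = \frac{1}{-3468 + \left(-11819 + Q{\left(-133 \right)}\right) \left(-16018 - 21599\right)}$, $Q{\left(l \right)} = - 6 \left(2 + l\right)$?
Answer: $\frac{1}{17585019741303} + \frac{\sqrt{37}}{42371} \approx 0.00014356$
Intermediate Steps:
$Q{\left(l \right)} = -12 - 6 l$
$H = \frac{1}{415024893}$ ($H = \frac{1}{-3468 + \left(-11819 - -786\right) \left(-16018 - 21599\right)} = \frac{1}{-3468 + \left(-11819 + \left(-12 + 798\right)\right) \left(-37617\right)} = \frac{1}{-3468 + \left(-11819 + 786\right) \left(-37617\right)} = \frac{1}{-3468 - -415028361} = \frac{1}{-3468 + 415028361} = \frac{1}{415024893} \approx 2.4095 \cdot 10^{-9}$)
$\frac{H + \sqrt{19468 - 19431}}{43484 - 1113} = \frac{\frac{1}{415024893} + \sqrt{19468 - 19431}}{43484 - 1113} = \frac{\frac{1}{415024893} + \sqrt{37}}{42371} = \left(\frac{1}{415024893} + \sqrt{37}\right) \frac{1}{42371} = \frac{1}{17585019741303} + \frac{\sqrt{37}}{42371}$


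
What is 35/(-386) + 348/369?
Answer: 40471/47478 ≈ 0.85242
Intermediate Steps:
35/(-386) + 348/369 = 35*(-1/386) + 348*(1/369) = -35/386 + 116/123 = 40471/47478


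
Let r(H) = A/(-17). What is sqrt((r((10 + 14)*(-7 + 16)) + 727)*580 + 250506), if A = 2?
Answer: 3*sqrt(21581806)/17 ≈ 819.82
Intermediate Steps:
r(H) = -2/17 (r(H) = 2/(-17) = 2*(-1/17) = -2/17)
sqrt((r((10 + 14)*(-7 + 16)) + 727)*580 + 250506) = sqrt((-2/17 + 727)*580 + 250506) = sqrt((12357/17)*580 + 250506) = sqrt(7167060/17 + 250506) = sqrt(11425662/17) = 3*sqrt(21581806)/17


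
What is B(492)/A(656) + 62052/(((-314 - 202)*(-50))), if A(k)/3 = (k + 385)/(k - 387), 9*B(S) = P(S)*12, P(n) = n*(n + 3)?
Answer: 20868662337/746050 ≈ 27972.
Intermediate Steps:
P(n) = n*(3 + n)
B(S) = 4*S*(3 + S)/3 (B(S) = ((S*(3 + S))*12)/9 = (12*S*(3 + S))/9 = 4*S*(3 + S)/3)
A(k) = 3*(385 + k)/(-387 + k) (A(k) = 3*((k + 385)/(k - 387)) = 3*((385 + k)/(-387 + k)) = 3*(385 + k)/(-387 + k))
B(492)/A(656) + 62052/(((-314 - 202)*(-50))) = ((4/3)*492*(3 + 492))/((3*(385 + 656)/(-387 + 656))) + 62052/(((-314 - 202)*(-50))) = ((4/3)*492*495)/((3*1041/269)) + 62052/((-516*(-50))) = 324720/((3*(1/269)*1041)) + 62052/25800 = 324720/(3123/269) + 62052*(1/25800) = 324720*(269/3123) + 5171/2150 = 9705520/347 + 5171/2150 = 20868662337/746050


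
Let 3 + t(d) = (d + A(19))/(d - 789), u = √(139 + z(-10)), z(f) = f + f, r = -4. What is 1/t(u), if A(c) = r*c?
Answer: -1807361/5248205 + 713*√119/5248205 ≈ -0.34290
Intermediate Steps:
A(c) = -4*c
z(f) = 2*f
u = √119 (u = √(139 + 2*(-10)) = √(139 - 20) = √119 ≈ 10.909)
t(d) = -3 + (-76 + d)/(-789 + d) (t(d) = -3 + (d - 4*19)/(d - 789) = -3 + (d - 76)/(-789 + d) = -3 + (-76 + d)/(-789 + d))
1/t(u) = 1/((2291 - 2*√119)/(-789 + √119)) = (-789 + √119)/(2291 - 2*√119)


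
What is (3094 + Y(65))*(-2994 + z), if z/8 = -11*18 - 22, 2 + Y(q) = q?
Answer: -15008378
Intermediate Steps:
Y(q) = -2 + q
z = -1760 (z = 8*(-11*18 - 22) = 8*(-198 - 22) = 8*(-220) = -1760)
(3094 + Y(65))*(-2994 + z) = (3094 + (-2 + 65))*(-2994 - 1760) = (3094 + 63)*(-4754) = 3157*(-4754) = -15008378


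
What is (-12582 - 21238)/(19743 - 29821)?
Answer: 16910/5039 ≈ 3.3558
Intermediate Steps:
(-12582 - 21238)/(19743 - 29821) = -33820/(-10078) = -33820*(-1/10078) = 16910/5039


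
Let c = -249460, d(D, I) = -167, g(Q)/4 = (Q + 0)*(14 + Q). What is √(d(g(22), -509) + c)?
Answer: I*√249627 ≈ 499.63*I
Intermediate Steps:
g(Q) = 4*Q*(14 + Q) (g(Q) = 4*((Q + 0)*(14 + Q)) = 4*(Q*(14 + Q)) = 4*Q*(14 + Q))
√(d(g(22), -509) + c) = √(-167 - 249460) = √(-249627) = I*√249627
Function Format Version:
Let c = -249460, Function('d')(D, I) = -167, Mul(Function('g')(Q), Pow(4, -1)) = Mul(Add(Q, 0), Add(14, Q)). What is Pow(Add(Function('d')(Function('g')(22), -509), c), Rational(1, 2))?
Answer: Mul(I, Pow(249627, Rational(1, 2))) ≈ Mul(499.63, I)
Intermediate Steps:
Function('g')(Q) = Mul(4, Q, Add(14, Q)) (Function('g')(Q) = Mul(4, Mul(Add(Q, 0), Add(14, Q))) = Mul(4, Mul(Q, Add(14, Q))) = Mul(4, Q, Add(14, Q)))
Pow(Add(Function('d')(Function('g')(22), -509), c), Rational(1, 2)) = Pow(Add(-167, -249460), Rational(1, 2)) = Pow(-249627, Rational(1, 2)) = Mul(I, Pow(249627, Rational(1, 2)))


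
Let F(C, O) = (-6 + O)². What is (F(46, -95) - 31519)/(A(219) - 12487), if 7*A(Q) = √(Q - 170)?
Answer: 3553/2081 ≈ 1.7074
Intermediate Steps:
A(Q) = √(-170 + Q)/7 (A(Q) = √(Q - 170)/7 = √(-170 + Q)/7)
(F(46, -95) - 31519)/(A(219) - 12487) = ((-6 - 95)² - 31519)/(√(-170 + 219)/7 - 12487) = ((-101)² - 31519)/(√49/7 - 12487) = (10201 - 31519)/((⅐)*7 - 12487) = -21318/(1 - 12487) = -21318/(-12486) = -21318*(-1/12486) = 3553/2081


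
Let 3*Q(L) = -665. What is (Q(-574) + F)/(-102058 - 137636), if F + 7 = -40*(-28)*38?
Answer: -9071/51363 ≈ -0.17661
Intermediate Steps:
F = 42553 (F = -7 - 40*(-28)*38 = -7 + 1120*38 = -7 + 42560 = 42553)
Q(L) = -665/3 (Q(L) = (1/3)*(-665) = -665/3)
(Q(-574) + F)/(-102058 - 137636) = (-665/3 + 42553)/(-102058 - 137636) = (126994/3)/(-239694) = (126994/3)*(-1/239694) = -9071/51363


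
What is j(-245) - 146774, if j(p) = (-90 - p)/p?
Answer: -7191957/49 ≈ -1.4677e+5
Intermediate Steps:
j(p) = (-90 - p)/p
j(-245) - 146774 = (-90 - 1*(-245))/(-245) - 146774 = -(-90 + 245)/245 - 146774 = -1/245*155 - 146774 = -31/49 - 146774 = -7191957/49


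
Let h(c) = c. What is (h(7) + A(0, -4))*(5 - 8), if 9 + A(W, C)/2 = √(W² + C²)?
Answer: 9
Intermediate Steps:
A(W, C) = -18 + 2*√(C² + W²) (A(W, C) = -18 + 2*√(W² + C²) = -18 + 2*√(C² + W²))
(h(7) + A(0, -4))*(5 - 8) = (7 + (-18 + 2*√((-4)² + 0²)))*(5 - 8) = (7 + (-18 + 2*√(16 + 0)))*(-3) = (7 + (-18 + 2*√16))*(-3) = (7 + (-18 + 2*4))*(-3) = (7 + (-18 + 8))*(-3) = (7 - 10)*(-3) = -3*(-3) = 9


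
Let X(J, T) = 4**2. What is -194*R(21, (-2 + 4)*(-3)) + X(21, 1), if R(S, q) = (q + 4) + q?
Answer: 1568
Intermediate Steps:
R(S, q) = 4 + 2*q (R(S, q) = (4 + q) + q = 4 + 2*q)
X(J, T) = 16
-194*R(21, (-2 + 4)*(-3)) + X(21, 1) = -194*(4 + 2*((-2 + 4)*(-3))) + 16 = -194*(4 + 2*(2*(-3))) + 16 = -194*(4 + 2*(-6)) + 16 = -194*(4 - 12) + 16 = -194*(-8) + 16 = 1552 + 16 = 1568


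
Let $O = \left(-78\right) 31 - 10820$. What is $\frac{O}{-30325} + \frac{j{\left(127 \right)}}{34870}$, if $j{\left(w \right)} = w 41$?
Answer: $\frac{123902267}{211486550} \approx 0.58586$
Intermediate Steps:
$O = -13238$ ($O = -2418 - 10820 = -13238$)
$j{\left(w \right)} = 41 w$
$\frac{O}{-30325} + \frac{j{\left(127 \right)}}{34870} = - \frac{13238}{-30325} + \frac{41 \cdot 127}{34870} = \left(-13238\right) \left(- \frac{1}{30325}\right) + 5207 \cdot \frac{1}{34870} = \frac{13238}{30325} + \frac{5207}{34870} = \frac{123902267}{211486550}$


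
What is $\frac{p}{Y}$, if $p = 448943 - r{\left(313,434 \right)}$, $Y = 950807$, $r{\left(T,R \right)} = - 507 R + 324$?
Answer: $\frac{60787}{86437} \approx 0.70325$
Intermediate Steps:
$r{\left(T,R \right)} = 324 - 507 R$
$p = 668657$ ($p = 448943 - \left(324 - 220038\right) = 448943 - -219714 = 448943 + 219714 = 668657$)
$\frac{p}{Y} = \frac{668657}{950807} = 668657 \cdot \frac{1}{950807} = \frac{60787}{86437}$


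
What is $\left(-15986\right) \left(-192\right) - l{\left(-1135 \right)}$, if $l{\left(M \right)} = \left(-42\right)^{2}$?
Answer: $3067548$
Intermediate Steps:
$l{\left(M \right)} = 1764$
$\left(-15986\right) \left(-192\right) - l{\left(-1135 \right)} = \left(-15986\right) \left(-192\right) - 1764 = 3069312 - 1764 = 3067548$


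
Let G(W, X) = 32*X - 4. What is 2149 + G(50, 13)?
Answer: 2561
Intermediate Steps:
G(W, X) = -4 + 32*X
2149 + G(50, 13) = 2149 + (-4 + 32*13) = 2149 + (-4 + 416) = 2149 + 412 = 2561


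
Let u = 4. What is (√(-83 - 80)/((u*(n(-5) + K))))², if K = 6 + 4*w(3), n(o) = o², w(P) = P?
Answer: -163/29584 ≈ -0.0055097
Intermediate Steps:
K = 18 (K = 6 + 4*3 = 6 + 12 = 18)
(√(-83 - 80)/((u*(n(-5) + K))))² = (√(-83 - 80)/((4*((-5)² + 18))))² = (√(-163)/((4*(25 + 18))))² = ((I*√163)/((4*43)))² = ((I*√163)/172)² = ((I*√163)*(1/172))² = (I*√163/172)² = -163/29584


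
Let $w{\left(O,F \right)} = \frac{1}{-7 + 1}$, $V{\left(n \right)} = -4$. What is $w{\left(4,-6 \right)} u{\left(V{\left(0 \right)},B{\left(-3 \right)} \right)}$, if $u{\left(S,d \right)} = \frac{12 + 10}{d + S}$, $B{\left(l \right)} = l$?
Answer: $\frac{11}{21} \approx 0.52381$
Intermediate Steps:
$u{\left(S,d \right)} = \frac{22}{S + d}$
$w{\left(O,F \right)} = - \frac{1}{6}$ ($w{\left(O,F \right)} = \frac{1}{-6} = - \frac{1}{6}$)
$w{\left(4,-6 \right)} u{\left(V{\left(0 \right)},B{\left(-3 \right)} \right)} = - \frac{22 \frac{1}{-4 - 3}}{6} = - \frac{22 \frac{1}{-7}}{6} = - \frac{22 \left(- \frac{1}{7}\right)}{6} = \left(- \frac{1}{6}\right) \left(- \frac{22}{7}\right) = \frac{11}{21}$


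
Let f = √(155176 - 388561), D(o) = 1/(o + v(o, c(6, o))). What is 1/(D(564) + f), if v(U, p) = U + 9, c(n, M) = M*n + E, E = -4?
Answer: 1137/301712893066 - 1292769*I*√233385/301712893066 ≈ 3.7685e-9 - 0.00207*I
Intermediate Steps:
c(n, M) = -4 + M*n (c(n, M) = M*n - 4 = -4 + M*n)
v(U, p) = 9 + U
D(o) = 1/(9 + 2*o) (D(o) = 1/(o + (9 + o)) = 1/(9 + 2*o))
f = I*√233385 (f = √(-233385) = I*√233385 ≈ 483.1*I)
1/(D(564) + f) = 1/(1/(9 + 2*564) + I*√233385) = 1/(1/(9 + 1128) + I*√233385) = 1/(1/1137 + I*√233385)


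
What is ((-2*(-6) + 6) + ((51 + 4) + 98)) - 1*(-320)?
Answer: 491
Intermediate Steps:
((-2*(-6) + 6) + ((51 + 4) + 98)) - 1*(-320) = ((12 + 6) + (55 + 98)) + 320 = (18 + 153) + 320 = 171 + 320 = 491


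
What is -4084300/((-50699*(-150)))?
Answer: -7426/13827 ≈ -0.53707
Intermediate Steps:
-4084300/((-50699*(-150))) = -4084300/7604850 = -4084300*1/7604850 = -7426/13827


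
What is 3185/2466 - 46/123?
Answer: 92773/101106 ≈ 0.91758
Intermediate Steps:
3185/2466 - 46/123 = 92773/101106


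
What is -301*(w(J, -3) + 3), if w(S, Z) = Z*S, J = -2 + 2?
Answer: -903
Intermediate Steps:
J = 0
w(S, Z) = S*Z
-301*(w(J, -3) + 3) = -301*(0*(-3) + 3) = -301*(0 + 3) = -301*3 = -903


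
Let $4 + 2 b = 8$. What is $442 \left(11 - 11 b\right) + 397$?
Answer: $-4465$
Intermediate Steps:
$b = 2$ ($b = -2 + \frac{1}{2} \cdot 8 = -2 + 4 = 2$)
$442 \left(11 - 11 b\right) + 397 = 442 \left(11 - 22\right) + 397 = 442 \left(-11\right) + 397 = -4862 + 397 = -4465$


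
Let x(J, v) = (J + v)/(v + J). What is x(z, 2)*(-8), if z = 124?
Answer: -8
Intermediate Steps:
x(J, v) = 1 (x(J, v) = (J + v)/(J + v) = 1)
x(z, 2)*(-8) = 1*(-8) = -8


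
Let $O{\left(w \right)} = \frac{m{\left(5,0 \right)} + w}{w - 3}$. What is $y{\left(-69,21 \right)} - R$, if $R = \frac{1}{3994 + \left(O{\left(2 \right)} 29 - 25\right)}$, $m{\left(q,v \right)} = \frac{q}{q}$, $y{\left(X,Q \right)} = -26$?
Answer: $- \frac{100933}{3882} \approx -26.0$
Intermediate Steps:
$m{\left(q,v \right)} = 1$
$O{\left(w \right)} = \frac{1 + w}{-3 + w}$ ($O{\left(w \right)} = \frac{1 + w}{w - 3} = \frac{1 + w}{-3 + w}$)
$R = \frac{1}{3882}$ ($R = \frac{1}{3994 + \left(\frac{1 + 2}{-3 + 2} \cdot 29 - 25\right)} = \frac{1}{3994 + \left(\frac{1}{-1} \cdot 3 \cdot 29 - 25\right)} = \frac{1}{3994 + \left(\left(-1\right) 3 \cdot 29 - 25\right)} = \frac{1}{3994 - 112} = \frac{1}{3882} \approx 0.0002576$)
$y{\left(-69,21 \right)} - R = -26 - \frac{1}{3882} = - \frac{100933}{3882}$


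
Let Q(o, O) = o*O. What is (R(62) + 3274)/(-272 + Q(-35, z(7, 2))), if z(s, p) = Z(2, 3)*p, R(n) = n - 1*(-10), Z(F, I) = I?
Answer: -1673/241 ≈ -6.9419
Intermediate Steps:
R(n) = 10 + n (R(n) = n + 10 = 10 + n)
z(s, p) = 3*p
Q(o, O) = O*o
(R(62) + 3274)/(-272 + Q(-35, z(7, 2))) = ((10 + 62) + 3274)/(-272 + (3*2)*(-35)) = (72 + 3274)/(-272 + 6*(-35)) = 3346/(-272 - 210) = 3346/(-482) = 3346*(-1/482) = -1673/241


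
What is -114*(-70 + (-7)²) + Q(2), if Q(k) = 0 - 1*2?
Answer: 2392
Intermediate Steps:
Q(k) = -2 (Q(k) = 0 - 2 = -2)
-114*(-70 + (-7)²) + Q(2) = -114*(-70 + (-7)²) - 2 = -114*(-70 + 49) - 2 = -114*(-21) - 2 = 2394 - 2 = 2392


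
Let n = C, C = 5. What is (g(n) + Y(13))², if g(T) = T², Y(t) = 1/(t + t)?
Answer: 423801/676 ≈ 626.92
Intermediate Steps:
n = 5
Y(t) = 1/(2*t)
(g(n) + Y(13))² = (5² + (½)/13)² = (25 + (½)*(1/13))² = (25 + 1/26)² = (651/26)² = 423801/676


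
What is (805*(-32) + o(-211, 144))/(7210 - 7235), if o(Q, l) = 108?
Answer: 25652/25 ≈ 1026.1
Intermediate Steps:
(805*(-32) + o(-211, 144))/(7210 - 7235) = (805*(-32) + 108)/(7210 - 7235) = (-25760 + 108)/(-25) = -25652*(-1/25) = 25652/25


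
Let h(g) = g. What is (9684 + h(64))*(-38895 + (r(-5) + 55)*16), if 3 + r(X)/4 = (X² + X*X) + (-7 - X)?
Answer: -342495980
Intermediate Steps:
r(X) = -40 - 4*X + 8*X² (r(X) = -12 + 4*((X² + X*X) + (-7 - X)) = -12 + 4*((X² + X²) + (-7 - X)) = -12 + 4*(2*X² + (-7 - X)) = -12 + 4*(-7 - X + 2*X²) = -12 + (-28 - 4*X + 8*X²) = -40 - 4*X + 8*X²)
(9684 + h(64))*(-38895 + (r(-5) + 55)*16) = (9684 + 64)*(-38895 + ((-40 - 4*(-5) + 8*(-5)²) + 55)*16) = 9748*(-38895 + ((-40 + 20 + 8*25) + 55)*16) = 9748*(-38895 + ((-40 + 20 + 200) + 55)*16) = 9748*(-38895 + (180 + 55)*16) = 9748*(-38895 + 235*16) = 9748*(-38895 + 3760) = 9748*(-35135) = -342495980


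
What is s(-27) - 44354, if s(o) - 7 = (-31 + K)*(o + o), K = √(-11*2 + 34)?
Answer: -42673 - 108*√3 ≈ -42860.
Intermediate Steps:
K = 2*√3 (K = √(-22 + 34) = √12 = 2*√3 ≈ 3.4641)
s(o) = 7 + 2*o*(-31 + 2*√3) (s(o) = 7 + (-31 + 2*√3)*(o + o) = 7 + (-31 + 2*√3)*(2*o) = 7 + 2*o*(-31 + 2*√3))
s(-27) - 44354 = (7 - 62*(-27) + 4*(-27)*√3) - 44354 = (7 + 1674 - 108*√3) - 44354 = (1681 - 108*√3) - 44354 = -42673 - 108*√3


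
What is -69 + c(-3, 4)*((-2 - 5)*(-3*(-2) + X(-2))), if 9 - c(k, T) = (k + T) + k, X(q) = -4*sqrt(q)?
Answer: -531 + 308*I*sqrt(2) ≈ -531.0 + 435.58*I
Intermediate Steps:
c(k, T) = 9 - T - 2*k (c(k, T) = 9 - ((k + T) + k) = 9 - ((T + k) + k) = 9 - (T + 2*k) = 9 + (-T - 2*k) = 9 - T - 2*k)
-69 + c(-3, 4)*((-2 - 5)*(-3*(-2) + X(-2))) = -69 + (9 - 1*4 - 2*(-3))*((-2 - 5)*(-3*(-2) - 4*I*sqrt(2))) = -69 + (9 - 4 + 6)*(-7*(6 - 4*I*sqrt(2))) = -69 + 11*(-7*(6 - 4*I*sqrt(2))) = -69 + 11*(-42 + 28*I*sqrt(2)) = -69 + (-462 + 308*I*sqrt(2)) = -531 + 308*I*sqrt(2)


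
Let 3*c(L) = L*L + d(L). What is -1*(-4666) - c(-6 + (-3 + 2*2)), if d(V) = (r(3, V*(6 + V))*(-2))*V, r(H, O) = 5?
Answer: 4641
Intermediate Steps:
d(V) = -10*V (d(V) = (5*(-2))*V = -10*V)
c(L) = -10*L/3 + L**2/3 (c(L) = (L*L - 10*L)/3 = (L**2 - 10*L)/3 = -10*L/3 + L**2/3)
-1*(-4666) - c(-6 + (-3 + 2*2)) = -1*(-4666) - (-6 + (-3 + 2*2))*(-10 + (-6 + (-3 + 2*2)))/3 = 4666 - (-6 + (-3 + 4))*(-10 + (-6 + (-3 + 4)))/3 = 4666 - (-6 + 1)*(-10 + (-6 + 1))/3 = 4666 - (-5)*(-10 - 5)/3 = 4666 - (-5)*(-15)/3 = 4666 - 1*25 = 4666 - 25 = 4641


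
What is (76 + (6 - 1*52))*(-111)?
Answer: -3330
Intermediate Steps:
(76 + (6 - 1*52))*(-111) = (76 + (6 - 52))*(-111) = (76 - 46)*(-111) = 30*(-111) = -3330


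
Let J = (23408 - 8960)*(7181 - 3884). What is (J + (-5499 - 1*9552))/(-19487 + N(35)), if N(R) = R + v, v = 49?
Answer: -47620005/19403 ≈ -2454.3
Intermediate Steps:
N(R) = 49 + R (N(R) = R + 49 = 49 + R)
J = 47635056 (J = 14448*3297 = 47635056)
(J + (-5499 - 1*9552))/(-19487 + N(35)) = (47635056 + (-5499 - 1*9552))/(-19487 + (49 + 35)) = (47635056 + (-5499 - 9552))/(-19487 + 84) = (47635056 - 15051)/(-19403) = 47620005*(-1/19403) = -47620005/19403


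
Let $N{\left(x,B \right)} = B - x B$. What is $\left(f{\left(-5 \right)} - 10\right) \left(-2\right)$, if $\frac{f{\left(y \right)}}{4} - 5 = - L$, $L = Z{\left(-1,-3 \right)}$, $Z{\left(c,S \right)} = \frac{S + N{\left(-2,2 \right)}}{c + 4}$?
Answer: $-12$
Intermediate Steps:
$N{\left(x,B \right)} = B - B x$
$Z{\left(c,S \right)} = \frac{6 + S}{4 + c}$ ($Z{\left(c,S \right)} = \frac{S + 2 \left(1 - -2\right)}{c + 4} = \frac{S + 2 \left(1 + 2\right)}{4 + c} = \frac{S + 2 \cdot 3}{4 + c} = \frac{S + 6}{4 + c} = \frac{6 + S}{4 + c}$)
$L = 1$ ($L = \frac{6 - 3}{4 - 1} = \frac{1}{3} \cdot 3 = 1$)
$f{\left(y \right)} = 16$ ($f{\left(y \right)} = 20 + 4 \left(\left(-1\right) 1\right) = 20 + 4 \left(-1\right) = 20 - 4 = 16$)
$\left(f{\left(-5 \right)} - 10\right) \left(-2\right) = \left(16 - 10\right) \left(-2\right) = 6 \left(-2\right) = -12$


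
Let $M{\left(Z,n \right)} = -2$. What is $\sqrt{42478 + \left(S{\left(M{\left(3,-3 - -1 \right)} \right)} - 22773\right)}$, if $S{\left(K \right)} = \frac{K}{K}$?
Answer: $\sqrt{19706} \approx 140.38$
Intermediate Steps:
$S{\left(K \right)} = 1$
$\sqrt{42478 + \left(S{\left(M{\left(3,-3 - -1 \right)} \right)} - 22773\right)} = \sqrt{42478 + \left(1 - 22773\right)} = \sqrt{42478 - 22772} = \sqrt{19706}$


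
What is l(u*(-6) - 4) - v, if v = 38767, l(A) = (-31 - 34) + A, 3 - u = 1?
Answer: -38848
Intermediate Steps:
u = 2 (u = 3 - 1*1 = 3 - 1 = 2)
l(A) = -65 + A
l(u*(-6) - 4) - v = (-65 + (2*(-6) - 4)) - 1*38767 = (-65 + (-12 - 4)) - 38767 = (-65 - 16) - 38767 = -81 - 38767 = -38848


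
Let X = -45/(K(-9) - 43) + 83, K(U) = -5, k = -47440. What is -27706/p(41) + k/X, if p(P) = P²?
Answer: -1313155398/2257583 ≈ -581.66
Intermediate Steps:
X = 1343/16 (X = -45/(-5 - 43) + 83 = -45/(-48) + 83 = -45*(-1/48) + 83 = 15/16 + 83 = 1343/16 ≈ 83.938)
-27706/p(41) + k/X = -27706/(41²) - 47440/1343/16 = -27706/1681 - 47440*16/1343 = -27706*1/1681 - 759040/1343 = -27706/1681 - 759040/1343 = -1313155398/2257583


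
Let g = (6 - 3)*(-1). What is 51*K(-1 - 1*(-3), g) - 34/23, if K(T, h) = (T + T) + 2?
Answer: 7004/23 ≈ 304.52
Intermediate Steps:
g = -3 (g = 3*(-1) = -3)
K(T, h) = 2 + 2*T (K(T, h) = 2*T + 2 = 2 + 2*T)
51*K(-1 - 1*(-3), g) - 34/23 = 51*(2 + 2*(-1 - 1*(-3))) - 34/23 = 51*(2 + 2*(-1 + 3)) - 34*1/23 = 51*(2 + 2*2) - 34/23 = 51*(2 + 4) - 34/23 = 51*6 - 34/23 = 306 - 34/23 = 7004/23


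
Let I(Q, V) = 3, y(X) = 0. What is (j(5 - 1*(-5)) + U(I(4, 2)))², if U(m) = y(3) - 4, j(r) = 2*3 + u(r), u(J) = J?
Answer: 144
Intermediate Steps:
j(r) = 6 + r (j(r) = 2*3 + r = 6 + r)
U(m) = -4 (U(m) = 0 - 4 = -4)
(j(5 - 1*(-5)) + U(I(4, 2)))² = ((6 + (5 - 1*(-5))) - 4)² = ((6 + (5 + 5)) - 4)² = ((6 + 10) - 4)² = (16 - 4)² = 12² = 144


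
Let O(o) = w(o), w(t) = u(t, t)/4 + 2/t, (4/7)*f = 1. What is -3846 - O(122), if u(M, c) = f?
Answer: -3754139/976 ≈ -3846.5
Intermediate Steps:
f = 7/4 (f = (7/4)*1 = 7/4 ≈ 1.7500)
u(M, c) = 7/4
w(t) = 7/16 + 2/t (w(t) = (7/4)/4 + 2/t = (7/4)*(¼) + 2/t = 7/16 + 2/t)
O(o) = 7/16 + 2/o
-3846 - O(122) = -3846 - (7/16 + 2/122) = -3846 - (7/16 + 2*(1/122)) = -3846 - (7/16 + 1/61) = -3846 - 1*443/976 = -3846 - 443/976 = -3754139/976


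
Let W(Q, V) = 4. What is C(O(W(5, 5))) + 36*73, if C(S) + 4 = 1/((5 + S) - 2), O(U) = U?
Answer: 18369/7 ≈ 2624.1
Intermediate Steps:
C(S) = -4 + 1/(3 + S) (C(S) = -4 + 1/((5 + S) - 2) = -4 + 1/(3 + S))
C(O(W(5, 5))) + 36*73 = (-11 - 4*4)/(3 + 4) + 36*73 = (-11 - 16)/7 + 2628 = (⅐)*(-27) + 2628 = -27/7 + 2628 = 18369/7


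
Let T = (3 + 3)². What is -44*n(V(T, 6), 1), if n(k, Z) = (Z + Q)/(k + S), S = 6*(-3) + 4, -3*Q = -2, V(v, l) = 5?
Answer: 220/27 ≈ 8.1481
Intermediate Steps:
T = 36 (T = 6² = 36)
Q = ⅔ (Q = -⅓*(-2) = ⅔ ≈ 0.66667)
S = -14 (S = -18 + 4 = -14)
n(k, Z) = (⅔ + Z)/(-14 + k) (n(k, Z) = (Z + ⅔)/(k - 14) = (⅔ + Z)/(-14 + k))
-44*n(V(T, 6), 1) = -44*(⅔ + 1)/(-14 + 5) = -44*5/((-9)*3) = -(-44)*5/(9*3) = -44*(-5/27) = 220/27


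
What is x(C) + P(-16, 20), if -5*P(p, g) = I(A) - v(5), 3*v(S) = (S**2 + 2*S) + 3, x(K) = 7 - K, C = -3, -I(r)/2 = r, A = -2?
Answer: 176/15 ≈ 11.733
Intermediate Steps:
I(r) = -2*r
v(S) = 1 + S**2/3 + 2*S/3 (v(S) = ((S**2 + 2*S) + 3)/3 = (3 + S**2 + 2*S)/3 = 1 + S**2/3 + 2*S/3)
P(p, g) = 26/15 (P(p, g) = -(-2*(-2) - (1 + (1/3)*5**2 + (2/3)*5))/5 = -(4 - (1 + (1/3)*25 + 10/3))/5 = -(4 - (1 + 25/3 + 10/3))/5 = -(4 - 1*38/3)/5 = -(4 - 38/3)/5 = -1/5*(-26/3) = 26/15)
x(C) + P(-16, 20) = (7 - 1*(-3)) + 26/15 = (7 + 3) + 26/15 = 10 + 26/15 = 176/15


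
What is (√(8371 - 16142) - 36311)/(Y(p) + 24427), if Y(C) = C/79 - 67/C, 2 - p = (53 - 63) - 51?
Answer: -180719847/121571855 + 4977*I*√7771/121571855 ≈ -1.4865 + 0.0036089*I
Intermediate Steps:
p = 63 (p = 2 - ((53 - 63) - 51) = 2 - (-10 - 51) = 2 - 1*(-61) = 2 + 61 = 63)
Y(C) = -67/C + C/79 (Y(C) = C*(1/79) - 67/C = C/79 - 67/C = -67/C + C/79)
(√(8371 - 16142) - 36311)/(Y(p) + 24427) = (√(8371 - 16142) - 36311)/((-67/63 + (1/79)*63) + 24427) = (√(-7771) - 36311)/((-67*1/63 + 63/79) + 24427) = (I*√7771 - 36311)/((-67/63 + 63/79) + 24427) = (-36311 + I*√7771)/(-1324/4977 + 24427) = (-36311 + I*√7771)/(121571855/4977) = (-36311 + I*√7771)*(4977/121571855) = -180719847/121571855 + 4977*I*√7771/121571855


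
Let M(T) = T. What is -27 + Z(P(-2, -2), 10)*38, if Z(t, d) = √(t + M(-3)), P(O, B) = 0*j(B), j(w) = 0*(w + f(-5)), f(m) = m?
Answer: -27 + 38*I*√3 ≈ -27.0 + 65.818*I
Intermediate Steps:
j(w) = 0 (j(w) = 0*(w - 5) = 0*(-5 + w) = 0)
P(O, B) = 0 (P(O, B) = 0*0 = 0)
Z(t, d) = √(-3 + t) (Z(t, d) = √(t - 3) = √(-3 + t))
-27 + Z(P(-2, -2), 10)*38 = -27 + √(-3 + 0)*38 = -27 + √(-3)*38 = -27 + (I*√3)*38 = -27 + 38*I*√3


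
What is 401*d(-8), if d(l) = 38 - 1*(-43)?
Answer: 32481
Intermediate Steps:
d(l) = 81 (d(l) = 38 + 43 = 81)
401*d(-8) = 401*81 = 32481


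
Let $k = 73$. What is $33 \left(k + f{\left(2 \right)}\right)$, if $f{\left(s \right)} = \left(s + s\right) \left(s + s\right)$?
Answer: $2937$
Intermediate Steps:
$f{\left(s \right)} = 4 s^{2}$ ($f{\left(s \right)} = 2 s 2 s = 4 s^{2}$)
$33 \left(k + f{\left(2 \right)}\right) = 33 \left(73 + 4 \cdot 2^{2}\right) = 33 \left(73 + 4 \cdot 4\right) = 33 \left(73 + 16\right) = 33 \cdot 89 = 2937$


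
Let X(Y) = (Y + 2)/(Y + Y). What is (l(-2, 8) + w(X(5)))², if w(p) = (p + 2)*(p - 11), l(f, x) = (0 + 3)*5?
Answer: 1640961/10000 ≈ 164.10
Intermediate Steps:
l(f, x) = 15 (l(f, x) = 3*5 = 15)
X(Y) = (2 + Y)/(2*Y) (X(Y) = (2 + Y)/((2*Y)) = (2 + Y)*(1/(2*Y)) = (2 + Y)/(2*Y))
w(p) = (-11 + p)*(2 + p) (w(p) = (2 + p)*(-11 + p) = (-11 + p)*(2 + p))
(l(-2, 8) + w(X(5)))² = (15 + (-22 + ((½)*(2 + 5)/5)² - 9*(2 + 5)/(2*5)))² = (15 + (-22 + ((½)*(⅕)*7)² - 9*7/(2*5)))² = (15 + (-22 + (7/10)² - 9*7/10))² = (15 + (-22 + 49/100 - 63/10))² = (15 - 2781/100)² = (-1281/100)² = 1640961/10000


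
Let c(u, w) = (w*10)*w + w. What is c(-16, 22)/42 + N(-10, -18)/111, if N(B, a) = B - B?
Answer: 2431/21 ≈ 115.76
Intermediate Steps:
N(B, a) = 0
c(u, w) = w + 10*w**2 (c(u, w) = (10*w)*w + w = 10*w**2 + w = w + 10*w**2)
c(-16, 22)/42 + N(-10, -18)/111 = (22*(1 + 10*22))/42 + 0/111 = (22*(1 + 220))*(1/42) + 0*(1/111) = (22*221)*(1/42) + 0 = 4862*(1/42) + 0 = 2431/21 + 0 = 2431/21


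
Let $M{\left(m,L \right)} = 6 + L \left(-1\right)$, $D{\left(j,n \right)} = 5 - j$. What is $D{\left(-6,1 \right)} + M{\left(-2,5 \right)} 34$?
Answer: $45$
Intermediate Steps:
$M{\left(m,L \right)} = 6 - L$
$D{\left(-6,1 \right)} + M{\left(-2,5 \right)} 34 = \left(5 - -6\right) + \left(6 - 5\right) 34 = \left(5 + 6\right) + \left(6 - 5\right) 34 = 11 + 1 \cdot 34 = 11 + 34 = 45$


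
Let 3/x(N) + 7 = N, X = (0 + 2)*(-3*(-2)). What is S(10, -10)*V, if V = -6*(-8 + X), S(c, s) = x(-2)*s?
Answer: -80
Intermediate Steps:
X = 12 (X = 2*6 = 12)
x(N) = 3/(-7 + N)
S(c, s) = -s/3 (S(c, s) = (3/(-7 - 2))*s = (3/(-9))*s = (3*(-⅑))*s = -s/3)
V = -24 (V = -6*(-8 + 12) = -6*4 = -24)
S(10, -10)*V = -⅓*(-10)*(-24) = (10/3)*(-24) = -80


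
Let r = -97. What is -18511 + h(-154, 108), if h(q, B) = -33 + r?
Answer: -18641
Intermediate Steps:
h(q, B) = -130 (h(q, B) = -33 - 97 = -130)
-18511 + h(-154, 108) = -18511 - 130 = -18641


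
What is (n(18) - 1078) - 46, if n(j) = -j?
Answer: -1142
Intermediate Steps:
(n(18) - 1078) - 46 = (-1*18 - 1078) - 46 = (-18 - 1078) - 46 = -1096 - 46 = -1142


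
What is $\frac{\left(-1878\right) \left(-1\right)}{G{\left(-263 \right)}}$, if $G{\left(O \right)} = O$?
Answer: $- \frac{1878}{263} \approx -7.1407$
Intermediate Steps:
$\frac{\left(-1878\right) \left(-1\right)}{G{\left(-263 \right)}} = \frac{\left(-1878\right) \left(-1\right)}{-263} = 1878 \left(- \frac{1}{263}\right) = - \frac{1878}{263}$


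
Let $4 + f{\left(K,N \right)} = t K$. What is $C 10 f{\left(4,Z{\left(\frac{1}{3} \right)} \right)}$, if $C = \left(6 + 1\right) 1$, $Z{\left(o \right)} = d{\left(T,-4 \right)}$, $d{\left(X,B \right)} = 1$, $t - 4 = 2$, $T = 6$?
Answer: $1400$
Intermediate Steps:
$t = 6$ ($t = 4 + 2 = 6$)
$Z{\left(o \right)} = 1$
$C = 7$ ($C = 7 \cdot 1 = 7$)
$f{\left(K,N \right)} = -4 + 6 K$
$C 10 f{\left(4,Z{\left(\frac{1}{3} \right)} \right)} = 7 \cdot 10 \left(-4 + 6 \cdot 4\right) = 70 \left(-4 + 24\right) = 70 \cdot 20 = 1400$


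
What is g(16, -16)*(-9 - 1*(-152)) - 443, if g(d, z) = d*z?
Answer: -37051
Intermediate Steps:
g(16, -16)*(-9 - 1*(-152)) - 443 = (16*(-16))*(-9 - 1*(-152)) - 443 = -256*(-9 + 152) - 443 = -256*143 - 443 = -36608 - 443 = -37051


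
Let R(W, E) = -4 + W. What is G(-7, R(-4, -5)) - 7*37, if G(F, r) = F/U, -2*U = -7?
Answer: -261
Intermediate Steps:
U = 7/2 (U = -½*(-7) = 7/2 ≈ 3.5000)
G(F, r) = 2*F/7 (G(F, r) = F/(7/2) = F*(2/7) = 2*F/7)
G(-7, R(-4, -5)) - 7*37 = (2/7)*(-7) - 7*37 = -2 - 259 = -261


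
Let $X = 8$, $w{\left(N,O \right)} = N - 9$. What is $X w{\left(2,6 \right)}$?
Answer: $-56$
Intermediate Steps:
$w{\left(N,O \right)} = -9 + N$
$X w{\left(2,6 \right)} = 8 \left(-9 + 2\right) = 8 \left(-7\right) = -56$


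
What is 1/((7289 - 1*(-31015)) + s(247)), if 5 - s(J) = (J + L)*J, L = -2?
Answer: -1/22206 ≈ -4.5033e-5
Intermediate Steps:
s(J) = 5 - J*(-2 + J) (s(J) = 5 - (J - 2)*J = 5 - (-2 + J)*J = 5 - J*(-2 + J))
1/((7289 - 1*(-31015)) + s(247)) = 1/((7289 - 1*(-31015)) + (5 - 1*247² + 2*247)) = 1/((7289 + 31015) + (5 - 1*61009 + 494)) = 1/(38304 + (5 - 61009 + 494)) = 1/(38304 - 60510) = 1/(-22206) = -1/22206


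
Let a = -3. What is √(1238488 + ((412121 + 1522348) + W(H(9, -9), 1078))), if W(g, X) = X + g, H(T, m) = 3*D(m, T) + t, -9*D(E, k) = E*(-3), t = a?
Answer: √3174023 ≈ 1781.6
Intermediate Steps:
t = -3
D(E, k) = E/3 (D(E, k) = -E*(-3)/9 = -(-1)*E/3 = E/3)
H(T, m) = -3 + m (H(T, m) = 3*(m/3) - 3 = m - 3 = -3 + m)
√(1238488 + ((412121 + 1522348) + W(H(9, -9), 1078))) = √(1238488 + ((412121 + 1522348) + (1078 + (-3 - 9)))) = √(1238488 + (1934469 + (1078 - 12))) = √(1238488 + (1934469 + 1066)) = √(1238488 + 1935535) = √3174023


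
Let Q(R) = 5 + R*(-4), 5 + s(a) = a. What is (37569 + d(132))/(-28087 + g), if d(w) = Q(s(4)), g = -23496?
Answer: -37578/51583 ≈ -0.72850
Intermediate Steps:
s(a) = -5 + a
Q(R) = 5 - 4*R
d(w) = 9 (d(w) = 5 - 4*(-5 + 4) = 5 - 4*(-1) = 5 + 4 = 9)
(37569 + d(132))/(-28087 + g) = (37569 + 9)/(-28087 - 23496) = 37578/(-51583) = 37578*(-1/51583) = -37578/51583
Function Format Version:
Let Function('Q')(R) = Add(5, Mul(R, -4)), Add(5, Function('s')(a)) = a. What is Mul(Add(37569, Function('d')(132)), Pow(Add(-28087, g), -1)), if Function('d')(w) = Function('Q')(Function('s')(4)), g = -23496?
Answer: Rational(-37578, 51583) ≈ -0.72850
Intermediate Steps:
Function('s')(a) = Add(-5, a)
Function('Q')(R) = Add(5, Mul(-4, R))
Function('d')(w) = 9 (Function('d')(w) = Add(5, Mul(-4, Add(-5, 4))) = Add(5, Mul(-4, -1)) = Add(5, 4) = 9)
Mul(Add(37569, Function('d')(132)), Pow(Add(-28087, g), -1)) = Mul(Add(37569, 9), Pow(Add(-28087, -23496), -1)) = Mul(37578, Pow(-51583, -1)) = Mul(37578, Rational(-1, 51583)) = Rational(-37578, 51583)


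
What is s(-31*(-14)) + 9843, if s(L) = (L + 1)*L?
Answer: 198633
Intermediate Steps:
s(L) = L*(1 + L) (s(L) = (1 + L)*L = L*(1 + L))
s(-31*(-14)) + 9843 = (-31*(-14))*(1 - 31*(-14)) + 9843 = 434*(1 + 434) + 9843 = 434*435 + 9843 = 188790 + 9843 = 198633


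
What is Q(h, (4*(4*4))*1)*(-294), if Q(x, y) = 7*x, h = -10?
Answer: 20580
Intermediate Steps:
Q(h, (4*(4*4))*1)*(-294) = (7*(-10))*(-294) = -70*(-294) = 20580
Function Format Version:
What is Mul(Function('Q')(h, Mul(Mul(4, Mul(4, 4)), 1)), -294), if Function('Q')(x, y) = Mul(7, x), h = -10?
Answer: 20580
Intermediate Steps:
Mul(Function('Q')(h, Mul(Mul(4, Mul(4, 4)), 1)), -294) = Mul(Mul(7, -10), -294) = Mul(-70, -294) = 20580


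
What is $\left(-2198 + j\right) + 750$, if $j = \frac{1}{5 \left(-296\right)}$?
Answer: $- \frac{2143041}{1480} \approx -1448.0$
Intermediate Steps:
$j = - \frac{1}{1480}$ ($j = \frac{1}{-1480} = - \frac{1}{1480} \approx -0.00067568$)
$\left(-2198 + j\right) + 750 = \left(-2198 - \frac{1}{1480}\right) + 750 = - \frac{3253041}{1480} + 750 = - \frac{2143041}{1480}$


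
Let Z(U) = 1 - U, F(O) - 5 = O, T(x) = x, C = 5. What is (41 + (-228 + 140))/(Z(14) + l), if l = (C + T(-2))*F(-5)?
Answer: 47/13 ≈ 3.6154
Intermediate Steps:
F(O) = 5 + O
l = 0 (l = (5 - 2)*(5 - 5) = 3*0 = 0)
(41 + (-228 + 140))/(Z(14) + l) = (41 + (-228 + 140))/((1 - 1*14) + 0) = (41 - 88)/((1 - 14) + 0) = -47/(-13 + 0) = -47/(-13) = -47*(-1/13) = 47/13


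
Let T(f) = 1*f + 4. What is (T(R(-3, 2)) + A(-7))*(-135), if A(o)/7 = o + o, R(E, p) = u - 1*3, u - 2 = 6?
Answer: 12015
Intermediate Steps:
u = 8 (u = 2 + 6 = 8)
R(E, p) = 5 (R(E, p) = 8 - 1*3 = 8 - 3 = 5)
T(f) = 4 + f (T(f) = f + 4 = 4 + f)
A(o) = 14*o (A(o) = 7*(o + o) = 7*(2*o) = 14*o)
(T(R(-3, 2)) + A(-7))*(-135) = ((4 + 5) + 14*(-7))*(-135) = (9 - 98)*(-135) = -89*(-135) = 12015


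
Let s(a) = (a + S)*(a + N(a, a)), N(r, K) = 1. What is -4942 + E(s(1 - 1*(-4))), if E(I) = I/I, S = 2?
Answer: -4941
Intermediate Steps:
s(a) = (1 + a)*(2 + a) (s(a) = (a + 2)*(a + 1) = (2 + a)*(1 + a) = (1 + a)*(2 + a))
E(I) = 1
-4942 + E(s(1 - 1*(-4))) = -4942 + 1 = -4941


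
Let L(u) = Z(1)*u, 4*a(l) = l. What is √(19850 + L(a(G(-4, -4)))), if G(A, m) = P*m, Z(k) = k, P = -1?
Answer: √19851 ≈ 140.89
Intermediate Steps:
G(A, m) = -m
a(l) = l/4
L(u) = u (L(u) = 1*u = u)
√(19850 + L(a(G(-4, -4)))) = √(19850 + (-1*(-4))/4) = √(19850 + (¼)*4) = √(19850 + 1) = √19851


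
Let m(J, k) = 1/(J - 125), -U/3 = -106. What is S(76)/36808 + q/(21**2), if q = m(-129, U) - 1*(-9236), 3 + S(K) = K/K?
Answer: 7195770493/343584276 ≈ 20.943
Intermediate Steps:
U = 318 (U = -3*(-106) = 318)
S(K) = -2 (S(K) = -3 + K/K = -3 + 1 = -2)
m(J, k) = 1/(-125 + J)
q = 2345943/254 (q = 1/(-125 - 129) - 1*(-9236) = 1/(-254) + 9236 = -1/254 + 9236 = 2345943/254 ≈ 9236.0)
S(76)/36808 + q/(21**2) = -2/36808 + 2345943/(254*(21**2)) = -2*1/36808 + (2345943/254)/441 = -1/18404 + (2345943/254)*(1/441) = -1/18404 + 781981/37338 = 7195770493/343584276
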